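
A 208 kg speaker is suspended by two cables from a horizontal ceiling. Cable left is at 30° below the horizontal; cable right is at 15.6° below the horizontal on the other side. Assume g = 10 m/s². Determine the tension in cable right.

Weight W = 208 × 10 = 2080 N acts straight down.
Horizontal: T_left cos 30° = T_right cos 15.6°  →  T_left = 1.112 T_right.
Vertical: T_left sin 30° + T_right sin 15.6° = 2080.
Substituting the horizontal relation into the vertical equation gives 0.825 T_right = 2080, so T_right = 2521 N.

T_right ≈ 2520 N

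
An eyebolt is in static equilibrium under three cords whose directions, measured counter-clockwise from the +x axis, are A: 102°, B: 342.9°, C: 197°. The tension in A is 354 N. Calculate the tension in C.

Resolve: ΣF_x = 354 cos 102° + T_B cos 342.9° + T_C cos 197° = 0.
        ΣF_y = 354 sin 102° + T_B sin 342.9° + T_C sin 197° = 0.
The known terms sum to (-73.6, 346.3) N, so 0.9558 T_B − 0.9563 T_C = 73.6 and -0.2940 T_B − 0.2924 T_C = -346.3.
Solving simultaneously: T_B = 629 N, T_C = 551.7 N.

T_C ≈ 552 N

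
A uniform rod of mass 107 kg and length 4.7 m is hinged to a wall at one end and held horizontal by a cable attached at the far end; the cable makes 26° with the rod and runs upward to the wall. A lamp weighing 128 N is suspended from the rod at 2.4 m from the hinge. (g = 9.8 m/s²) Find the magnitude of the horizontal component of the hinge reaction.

H_x ≈ 1210 N

Take torques about the hinge: T sin 26° · 4.7 = 107×9.8×2.35 + 128×2.4 = 2771.4 N·m.
So T = 2771.4 / (0.4384 × 4.7) = 1345.1 N.
ΣF_x = 0: H_x = T cos 26° = 1209 N.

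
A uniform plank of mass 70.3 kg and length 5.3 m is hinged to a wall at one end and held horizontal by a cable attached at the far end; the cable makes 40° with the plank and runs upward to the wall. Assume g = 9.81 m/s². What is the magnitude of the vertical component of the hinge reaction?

Take torques about the hinge: T sin 40° · 5.3 = 70.3×9.81×2.65 = 1827.6 N·m.
So T = 1827.6 / (0.6428 × 5.3) = 536.45 N.
ΣF_y = 0: H_y = (70.3×9.81) − T sin 40° = 689.64 − 344.82 = 344.82 N.

|H_y| ≈ 345 N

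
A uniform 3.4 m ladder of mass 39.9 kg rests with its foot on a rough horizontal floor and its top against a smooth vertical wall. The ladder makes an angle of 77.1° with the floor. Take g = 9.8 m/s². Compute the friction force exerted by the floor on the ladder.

Torques about the foot: N_wall · 3.4 sin 77.1° = 39.9×9.8×1.7 cos 77.1° → N_wall = 44.778 N.
ΣF_x = 0: f_floor = N_wall = 44.778 N.

f ≈ 44.8 N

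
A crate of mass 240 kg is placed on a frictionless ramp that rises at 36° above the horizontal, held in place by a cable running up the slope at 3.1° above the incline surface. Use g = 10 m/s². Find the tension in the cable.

Take axes along and perpendicular to the incline. Weight components: W sin 36° = 1411 N down-slope, W cos 36° = 1942 N into the surface.
Along incline: T cos 3.1° = W sin 36° → T = 1413 N.
Perpendicular: N = W cos 36° − T sin 3.1° = 1865 N.

T ≈ 1410 N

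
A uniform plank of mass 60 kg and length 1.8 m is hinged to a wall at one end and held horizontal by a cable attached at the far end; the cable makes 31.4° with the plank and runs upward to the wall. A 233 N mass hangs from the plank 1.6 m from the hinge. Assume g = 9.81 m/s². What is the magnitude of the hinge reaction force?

Take torques about the hinge: T sin 31.4° · 1.8 = 60×9.81×0.9 + 233×1.6 = 902.54 N·m.
So T = 902.54 / (0.5210 × 1.8) = 962.38 N.
ΣF_x = 0: H_x = T cos 31.4° = 821.44 N.
ΣF_y = 0: H_y = (60×9.81 + 233) − T sin 31.4° = 821.6 − 501.41 = 320.19 N.
|H| = √(H_x² + H_y²) = √((821.44)² + (320.19)²) = 881.64 N.

|H| ≈ 882 N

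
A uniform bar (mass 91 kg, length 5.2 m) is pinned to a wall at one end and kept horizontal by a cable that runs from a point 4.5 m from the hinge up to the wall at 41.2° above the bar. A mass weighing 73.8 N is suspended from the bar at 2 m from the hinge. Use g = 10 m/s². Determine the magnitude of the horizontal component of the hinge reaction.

H_x ≈ 638 N

Take torques about the hinge: T sin 41.2° · 4.5 = 91×10×2.6 + 73.8×2 = 2513.6 N·m.
So T = 2513.6 / (0.6587 × 4.5) = 848.01 N.
ΣF_x = 0: H_x = T cos 41.2° = 638.06 N.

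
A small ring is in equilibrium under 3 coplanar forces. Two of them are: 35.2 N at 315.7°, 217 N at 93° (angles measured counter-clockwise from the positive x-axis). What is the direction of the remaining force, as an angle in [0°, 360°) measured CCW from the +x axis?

Sum the known components: ΣF_x = 13.84 N, ΣF_y = 192.1 N.
For equilibrium the remaining force must supply (−ΣF_x, −ΣF_y) = (-13.84, -192.1) N.
Magnitude = √((-13.84)² + (-192.1)²) = 192.6 N; direction = atan2(-192.1, -13.84) = 265.9°.

θ ≈ 266°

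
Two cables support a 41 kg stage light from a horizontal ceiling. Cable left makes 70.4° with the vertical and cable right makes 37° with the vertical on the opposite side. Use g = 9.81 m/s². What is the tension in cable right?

T_right ≈ 397 N

Angles from the horizontal: cable left is 90° − 70.4° = 19.6°, cable right is 90° − 37° = 53°.
Weight W = 41 × 9.81 = 402.2 N acts straight down.
Horizontal: T_left cos 19.6° = T_right cos 53°  →  T_left = 0.6388 T_right.
Vertical: T_left sin 19.6° + T_right sin 53° = 402.2.
Substituting the horizontal relation into the vertical equation gives 1.013 T_right = 402.2, so T_right = 397.1 N.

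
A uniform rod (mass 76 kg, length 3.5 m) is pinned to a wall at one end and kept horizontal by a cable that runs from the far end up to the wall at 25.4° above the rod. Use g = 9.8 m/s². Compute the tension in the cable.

T ≈ 868 N

Take torques about the hinge: T sin 25.4° · 3.5 = 76×9.8×1.75 = 1303.4 N·m.
So T = 1303.4 / (0.4289 × 3.5) = 868.2 N.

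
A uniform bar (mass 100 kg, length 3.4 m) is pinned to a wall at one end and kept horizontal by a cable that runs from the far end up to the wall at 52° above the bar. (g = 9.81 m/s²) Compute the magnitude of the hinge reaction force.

Take torques about the hinge: T sin 52° · 3.4 = 100×9.81×1.7 = 1667.7 N·m.
So T = 1667.7 / (0.7880 × 3.4) = 622.45 N.
ΣF_x = 0: H_x = T cos 52° = 383.22 N.
ΣF_y = 0: H_y = (100×9.81) − T sin 52° = 981 − 490.5 = 490.5 N.
|H| = √(H_x² + H_y²) = √((383.22)² + (490.5)²) = 622.45 N.

|H| ≈ 622 N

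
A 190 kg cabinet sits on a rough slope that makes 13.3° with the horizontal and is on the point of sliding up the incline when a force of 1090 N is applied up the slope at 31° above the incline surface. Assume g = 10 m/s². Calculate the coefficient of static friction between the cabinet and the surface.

μ ≈ 0.386

On the verge of sliding up the incline, friction is at its maximum μN and acts down the slope.
Perpendicular to incline: N = W cos 13.3° − P sin 31° = 1849 − 561.4 = 1288 N.
Along incline: P cos 31° − μN = W sin 13.3° → μ = −(W sin 13.3° − P cos 31°) / N = 0.3861.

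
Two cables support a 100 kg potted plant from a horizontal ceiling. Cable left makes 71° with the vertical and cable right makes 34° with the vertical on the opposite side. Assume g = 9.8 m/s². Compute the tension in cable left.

T_left ≈ 567 N

Angles from the horizontal: cable left is 90° − 71° = 19°, cable right is 90° − 34° = 56°.
Weight W = 100 × 9.8 = 980 N acts straight down.
Horizontal: T_left cos 19° = T_right cos 56°  →  T_right = 1.691 T_left.
Vertical: T_left sin 19° + T_right sin 56° = 980.
Substituting the horizontal relation into the vertical equation gives 1.727 T_left = 980, so T_left = 567.3 N.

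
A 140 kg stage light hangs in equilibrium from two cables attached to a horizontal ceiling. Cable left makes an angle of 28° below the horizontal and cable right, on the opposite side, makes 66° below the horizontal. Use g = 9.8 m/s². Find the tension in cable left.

Weight W = 140 × 9.8 = 1372 N acts straight down.
Horizontal: T_left cos 28° = T_right cos 66°  →  T_right = 2.171 T_left.
Vertical: T_left sin 28° + T_right sin 66° = 1372.
Substituting the horizontal relation into the vertical equation gives 2.453 T_left = 1372, so T_left = 559.4 N.

T_left ≈ 559 N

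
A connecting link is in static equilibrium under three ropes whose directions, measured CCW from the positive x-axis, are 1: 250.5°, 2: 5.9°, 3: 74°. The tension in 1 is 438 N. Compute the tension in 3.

Resolve: ΣF_x = 438 cos 250.5° + T_2 cos 5.9° + T_3 cos 74° = 0.
        ΣF_y = 438 sin 250.5° + T_2 sin 5.9° + T_3 sin 74° = 0.
The known terms sum to (-146.2, -412.9) N, so 0.9947 T_2 + 0.2756 T_3 = 146.2 and 0.1028 T_2 + 0.9613 T_3 = 412.9.
Solving simultaneously: T_2 = 28.82 N, T_3 = 426.4 N.

T_3 ≈ 426 N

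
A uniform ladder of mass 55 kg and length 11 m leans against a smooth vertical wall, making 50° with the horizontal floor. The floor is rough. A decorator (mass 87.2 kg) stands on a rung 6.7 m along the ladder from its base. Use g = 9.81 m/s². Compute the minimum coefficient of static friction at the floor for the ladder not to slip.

μ_min ≈ 0.476

ΣF_y = 0: N_floor = 55×9.81 + 87.2×9.81 = 1395 N.
Torques about the foot: N_wall · 11 sin 50° = 55×9.81×5.5 cos 50° + 87.2×9.81×6.7 cos 50° → N_wall = 663.57 N.
ΣF_x = 0: f_floor = N_wall = 663.57 N.
μ_min = f_floor / N_floor = 663.57 / 1395 = 0.4757.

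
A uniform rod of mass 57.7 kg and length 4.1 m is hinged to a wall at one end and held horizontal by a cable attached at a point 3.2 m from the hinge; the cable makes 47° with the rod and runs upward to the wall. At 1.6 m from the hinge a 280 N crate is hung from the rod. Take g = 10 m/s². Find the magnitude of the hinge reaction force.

Take torques about the hinge: T sin 47° · 3.2 = 57.7×10×2.05 + 280×1.6 = 1630.8 N·m.
So T = 1630.8 / (0.7314 × 3.2) = 696.85 N.
ΣF_x = 0: H_x = T cos 47° = 475.25 N.
ΣF_y = 0: H_y = (57.7×10 + 280) − T sin 47° = 857 − 509.64 = 347.36 N.
|H| = √(H_x² + H_y²) = √((475.25)² + (347.36)²) = 588.66 N.

|H| ≈ 589 N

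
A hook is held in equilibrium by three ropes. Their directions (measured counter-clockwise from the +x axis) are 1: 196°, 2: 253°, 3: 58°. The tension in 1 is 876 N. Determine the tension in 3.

Resolve: ΣF_x = 876 cos 196° + T_2 cos 253° + T_3 cos 58° = 0.
        ΣF_y = 876 sin 196° + T_2 sin 253° + T_3 sin 58° = 0.
The known terms sum to (-842.1, -241.5) N, so -0.2924 T_2 + 0.5299 T_3 = 842.1 and -0.9563 T_2 + 0.8480 T_3 = 241.5.
Solving simultaneously: T_2 = 2265 N, T_3 = 2839 N.

T_3 ≈ 2840 N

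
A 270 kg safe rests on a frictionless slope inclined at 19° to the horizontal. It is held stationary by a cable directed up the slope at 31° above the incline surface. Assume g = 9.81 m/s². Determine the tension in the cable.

T ≈ 1010 N

Take axes along and perpendicular to the incline. Weight components: W sin 19° = 862.3 N down-slope, W cos 19° = 2504 N into the surface.
Along incline: T cos 31° = W sin 19° → T = 1006 N.
Perpendicular: N = W cos 19° − T sin 31° = 1986 N.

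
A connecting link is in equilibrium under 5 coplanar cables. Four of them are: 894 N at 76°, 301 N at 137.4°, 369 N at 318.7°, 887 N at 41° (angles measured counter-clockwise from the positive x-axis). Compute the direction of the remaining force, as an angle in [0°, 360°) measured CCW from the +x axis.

θ ≈ 236°

Sum the known components: ΣF_x = 941.4 N, ΣF_y = 1410 N.
For equilibrium the remaining force must supply (−ΣF_x, −ΣF_y) = (-941.4, -1410) N.
Magnitude = √((-941.4)² + (-1410)²) = 1695 N; direction = atan2(-1410, -941.4) = 236.3°.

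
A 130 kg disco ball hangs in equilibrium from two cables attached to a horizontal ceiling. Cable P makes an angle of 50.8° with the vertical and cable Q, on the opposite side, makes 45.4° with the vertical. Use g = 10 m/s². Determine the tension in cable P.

Angles from the horizontal: cable P is 90° − 50.8° = 39.2°, cable Q is 90° − 45.4° = 44.6°.
Weight W = 130 × 10 = 1300 N acts straight down.
Horizontal: T_P cos 39.2° = T_Q cos 44.6°  →  T_Q = 1.088 T_P.
Vertical: T_P sin 39.2° + T_Q sin 44.6° = 1300.
Substituting the horizontal relation into the vertical equation gives 1.396 T_P = 1300, so T_P = 931.1 N.

T_P ≈ 931 N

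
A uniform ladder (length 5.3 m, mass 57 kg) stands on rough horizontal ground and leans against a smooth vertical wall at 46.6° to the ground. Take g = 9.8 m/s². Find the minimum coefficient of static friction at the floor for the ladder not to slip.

μ_min ≈ 0.473

ΣF_y = 0: N_floor = 57×9.8 = 558.6 N.
Torques about the foot: N_wall · 5.3 sin 46.6° = 57×9.8×2.65 cos 46.6° → N_wall = 264.12 N.
ΣF_x = 0: f_floor = N_wall = 264.12 N.
μ_min = f_floor / N_floor = 264.12 / 558.6 = 0.4728.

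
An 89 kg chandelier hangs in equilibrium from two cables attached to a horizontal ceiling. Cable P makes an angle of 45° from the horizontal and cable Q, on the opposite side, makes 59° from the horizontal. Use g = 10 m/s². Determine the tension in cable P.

Weight W = 89 × 10 = 890 N acts straight down.
Horizontal: T_P cos 45° = T_Q cos 59°  →  T_Q = 1.373 T_P.
Vertical: T_P sin 45° + T_Q sin 59° = 890.
Substituting the horizontal relation into the vertical equation gives 1.884 T_P = 890, so T_P = 472.4 N.

T_P ≈ 472 N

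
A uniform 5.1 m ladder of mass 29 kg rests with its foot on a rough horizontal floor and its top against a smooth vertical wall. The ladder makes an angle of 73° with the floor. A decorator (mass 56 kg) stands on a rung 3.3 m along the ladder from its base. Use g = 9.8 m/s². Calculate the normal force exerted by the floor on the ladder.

N_floor ≈ 833 N

ΣF_y = 0: N_floor = 29×9.8 + 56×9.8 = 833 N.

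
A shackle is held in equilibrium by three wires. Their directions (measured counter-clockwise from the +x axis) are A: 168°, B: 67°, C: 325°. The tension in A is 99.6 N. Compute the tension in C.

Resolve: ΣF_x = 99.6 cos 168° + T_B cos 67° + T_C cos 325° = 0.
        ΣF_y = 99.6 sin 168° + T_B sin 67° + T_C sin 325° = 0.
The known terms sum to (-97.42, 20.71) N, so 0.3907 T_B + 0.8192 T_C = 97.42 and 0.9205 T_B − 0.5736 T_C = -20.71.
Solving simultaneously: T_B = 39.79 N, T_C = 99.95 N.

T_C ≈ 100 N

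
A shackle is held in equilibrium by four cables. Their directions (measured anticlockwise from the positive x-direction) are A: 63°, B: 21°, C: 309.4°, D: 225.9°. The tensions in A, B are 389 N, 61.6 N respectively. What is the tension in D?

Resolve: ΣF_x = 389 cos 63° + 61.6 cos 21° + T_C cos 309.4° + T_D cos 225.9° = 0.
        ΣF_y = 389 sin 63° + 61.6 sin 21° + T_C sin 309.4° + T_D sin 225.9° = 0.
The known terms sum to (234.1, 368.7) N, so 0.6347 T_C − 0.6959 T_D = -234.1 and -0.7727 T_C − 0.7181 T_D = -368.7.
Solving simultaneously: T_C = 89.02 N, T_D = 417.6 N.

T_D ≈ 418 N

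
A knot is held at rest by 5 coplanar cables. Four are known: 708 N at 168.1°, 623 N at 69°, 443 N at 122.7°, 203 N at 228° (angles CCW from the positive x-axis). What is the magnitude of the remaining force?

Sum the known components: ΣF_x = -844.7 N, ΣF_y = 949.5 N.
For equilibrium the remaining force must supply (−ΣF_x, −ΣF_y) = (844.7, -949.5) N.
Magnitude = √((844.7)² + (-949.5)²) = 1271 N; direction = atan2(-949.5, 844.7) = 311.7°.

F ≈ 1270 N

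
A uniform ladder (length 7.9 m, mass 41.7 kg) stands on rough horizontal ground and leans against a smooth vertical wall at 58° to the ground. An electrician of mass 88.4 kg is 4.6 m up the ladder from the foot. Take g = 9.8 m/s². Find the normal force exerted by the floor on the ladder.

N_floor ≈ 1270 N

ΣF_y = 0: N_floor = 41.7×9.8 + 88.4×9.8 = 1275 N.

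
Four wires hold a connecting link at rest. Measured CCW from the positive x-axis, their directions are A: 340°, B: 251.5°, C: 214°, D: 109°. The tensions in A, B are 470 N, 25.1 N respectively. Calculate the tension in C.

Resolve: ΣF_x = 470 cos 340° + 25.1 cos 251.5° + T_C cos 214° + T_D cos 109° = 0.
        ΣF_y = 470 sin 340° + 25.1 sin 251.5° + T_C sin 214° + T_D sin 109° = 0.
The known terms sum to (433.7, -184.6) N, so -0.8290 T_C − 0.3256 T_D = -433.7 and -0.5592 T_C + 0.9455 T_D = 184.6.
Solving simultaneously: T_C = 362.3 N, T_D = 409.5 N.

T_C ≈ 362 N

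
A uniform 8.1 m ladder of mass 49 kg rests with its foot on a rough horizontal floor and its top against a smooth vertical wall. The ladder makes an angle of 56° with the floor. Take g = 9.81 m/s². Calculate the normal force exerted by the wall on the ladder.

Torques about the foot: N_wall · 8.1 sin 56° = 49×9.81×4.05 cos 56° → N_wall = 162.11 N.

N_wall ≈ 162 N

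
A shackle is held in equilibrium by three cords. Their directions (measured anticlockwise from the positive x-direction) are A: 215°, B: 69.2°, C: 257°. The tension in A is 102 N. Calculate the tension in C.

Resolve: ΣF_x = 102 cos 215° + T_B cos 69.2° + T_C cos 257° = 0.
        ΣF_y = 102 sin 215° + T_B sin 69.2° + T_C sin 257° = 0.
The known terms sum to (-83.55, -58.5) N, so 0.3551 T_B − 0.2250 T_C = 83.55 and 0.9348 T_B − 0.9744 T_C = 58.5.
Solving simultaneously: T_B = 502.9 N, T_C = 422.4 N.

T_C ≈ 422 N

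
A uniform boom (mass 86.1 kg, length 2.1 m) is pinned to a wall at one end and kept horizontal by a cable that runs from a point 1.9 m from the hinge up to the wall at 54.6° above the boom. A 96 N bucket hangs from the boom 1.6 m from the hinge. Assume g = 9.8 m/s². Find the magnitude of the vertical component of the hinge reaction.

|H_y| ≈ 393 N

Take torques about the hinge: T sin 54.6° · 1.9 = 86.1×9.8×1.05 + 96×1.6 = 1039.6 N·m.
So T = 1039.6 / (0.8151 × 1.9) = 671.23 N.
ΣF_y = 0: H_y = (86.1×9.8 + 96) − T sin 54.6° = 939.78 − 547.14 = 392.64 N.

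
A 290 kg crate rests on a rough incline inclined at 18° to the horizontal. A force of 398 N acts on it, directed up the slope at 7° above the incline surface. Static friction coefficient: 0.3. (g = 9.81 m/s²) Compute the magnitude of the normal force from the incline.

Axes along / perpendicular to the incline. W sin 18° = 879.1 N down-slope; W cos 18° = 2706 N into the surface.
Perpendicular: N = W cos 18° − P sin 7° = 2706 − 48.5 = 2657 N.
Along incline: P cos 7° + f = W sin 18° (friction acts up-slope) → f = 879.1 − 395 = 484.1 N.
|f| = 484.1 N ≤ μN = 797.1 N, so the crate is indeed static.

N ≈ 2660 N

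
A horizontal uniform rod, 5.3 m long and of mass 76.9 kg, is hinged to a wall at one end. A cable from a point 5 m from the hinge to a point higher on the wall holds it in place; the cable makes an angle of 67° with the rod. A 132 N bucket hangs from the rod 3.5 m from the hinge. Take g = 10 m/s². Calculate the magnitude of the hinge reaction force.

|H| ≈ 454 N

Take torques about the hinge: T sin 67° · 5 = 76.9×10×2.65 + 132×3.5 = 2499.8 N·m.
So T = 2499.8 / (0.9205 × 5) = 543.15 N.
ΣF_x = 0: H_x = T cos 67° = 212.22 N.
ΣF_y = 0: H_y = (76.9×10 + 132) − T sin 67° = 901 − 499.97 = 401.03 N.
|H| = √(H_x² + H_y²) = √((212.22)² + (401.03)²) = 453.72 N.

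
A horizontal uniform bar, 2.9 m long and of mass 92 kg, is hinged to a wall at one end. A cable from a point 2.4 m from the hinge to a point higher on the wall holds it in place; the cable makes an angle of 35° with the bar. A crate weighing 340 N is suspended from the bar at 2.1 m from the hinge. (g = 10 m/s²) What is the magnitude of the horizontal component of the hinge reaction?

H_x ≈ 1220 N

Take torques about the hinge: T sin 35° · 2.4 = 92×10×1.45 + 340×2.1 = 2048 N·m.
So T = 2048 / (0.5736 × 2.4) = 1487.7 N.
ΣF_x = 0: H_x = T cos 35° = 1218.7 N.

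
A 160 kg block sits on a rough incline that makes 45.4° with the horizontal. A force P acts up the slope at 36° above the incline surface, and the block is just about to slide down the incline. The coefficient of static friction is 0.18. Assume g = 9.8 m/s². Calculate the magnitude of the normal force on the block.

On the verge of sliding down the incline, friction equals μN and acts up the slope.
Perpendicular: N + P sin 36° = W cos 45.4° = 1101 N.
Along incline: P cos 36° + μN = W sin 45.4° with W sin 45.4° = 1116 N.
Solving the pair for P and N: P = 1306 N, N = 333.4 N (and f = μN = 60.02 N).

N ≈ 333 N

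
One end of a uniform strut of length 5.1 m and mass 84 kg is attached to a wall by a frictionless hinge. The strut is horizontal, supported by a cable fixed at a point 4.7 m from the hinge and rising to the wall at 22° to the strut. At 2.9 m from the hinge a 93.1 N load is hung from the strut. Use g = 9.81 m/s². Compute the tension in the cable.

T ≈ 1350 N

Take torques about the hinge: T sin 22° · 4.7 = 84×9.81×2.55 + 93.1×2.9 = 2371.3 N·m.
So T = 2371.3 / (0.3746 × 4.7) = 1346.8 N.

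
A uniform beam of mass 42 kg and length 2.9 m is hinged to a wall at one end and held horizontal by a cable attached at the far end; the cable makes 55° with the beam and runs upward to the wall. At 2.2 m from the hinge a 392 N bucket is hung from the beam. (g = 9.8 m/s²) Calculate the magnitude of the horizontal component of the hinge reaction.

H_x ≈ 352 N

Take torques about the hinge: T sin 55° · 2.9 = 42×9.8×1.45 + 392×2.2 = 1459.2 N·m.
So T = 1459.2 / (0.8192 × 2.9) = 614.27 N.
ΣF_x = 0: H_x = T cos 55° = 352.33 N.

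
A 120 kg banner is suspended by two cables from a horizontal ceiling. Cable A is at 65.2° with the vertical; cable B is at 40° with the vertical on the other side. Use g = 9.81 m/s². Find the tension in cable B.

Angles from the horizontal: cable A is 90° − 65.2° = 24.8°, cable B is 90° − 40° = 50°.
Weight W = 120 × 9.81 = 1177 N acts straight down.
Horizontal: T_A cos 24.8° = T_B cos 50°  →  T_A = 0.7081 T_B.
Vertical: T_A sin 24.8° + T_B sin 50° = 1177.
Substituting the horizontal relation into the vertical equation gives 1.063 T_B = 1177, so T_B = 1107 N.

T_B ≈ 1110 N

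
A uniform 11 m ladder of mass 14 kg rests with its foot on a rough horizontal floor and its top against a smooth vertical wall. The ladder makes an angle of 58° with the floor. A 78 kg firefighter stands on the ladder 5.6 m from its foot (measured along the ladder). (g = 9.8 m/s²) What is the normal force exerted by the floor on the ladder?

ΣF_y = 0: N_floor = 14×9.8 + 78×9.8 = 901.6 N.

N_floor ≈ 902 N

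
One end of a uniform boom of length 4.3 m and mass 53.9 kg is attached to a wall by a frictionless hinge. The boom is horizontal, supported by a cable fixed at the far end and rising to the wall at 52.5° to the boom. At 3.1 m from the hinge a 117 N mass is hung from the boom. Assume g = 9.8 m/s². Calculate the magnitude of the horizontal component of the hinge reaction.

H_x ≈ 267 N

Take torques about the hinge: T sin 52.5° · 4.3 = 53.9×9.8×2.15 + 117×3.1 = 1498.4 N·m.
So T = 1498.4 / (0.7934 × 4.3) = 439.22 N.
ΣF_x = 0: H_x = T cos 52.5° = 267.38 N.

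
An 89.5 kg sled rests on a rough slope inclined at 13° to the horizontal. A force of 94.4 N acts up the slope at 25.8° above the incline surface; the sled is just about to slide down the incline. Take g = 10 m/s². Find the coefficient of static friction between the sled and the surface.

μ ≈ 0.140

On the verge of sliding down the incline, friction is at its maximum μN and acts up the slope.
Perpendicular to incline: N = W cos 13° − P sin 25.8° = 872.1 − 41.09 = 831 N.
Along incline: P cos 25.8° + μN = W sin 13° → μ = (W sin 13° − P cos 25.8°) / N = 0.14.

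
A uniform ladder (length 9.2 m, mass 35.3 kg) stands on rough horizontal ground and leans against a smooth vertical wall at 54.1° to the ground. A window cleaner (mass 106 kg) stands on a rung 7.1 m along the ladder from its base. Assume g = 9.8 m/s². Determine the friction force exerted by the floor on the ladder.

f ≈ 706 N

Torques about the foot: N_wall · 9.2 sin 54.1° = 35.3×9.8×4.6 cos 54.1° + 106×9.8×7.1 cos 54.1° → N_wall = 705.53 N.
ΣF_x = 0: f_floor = N_wall = 705.53 N.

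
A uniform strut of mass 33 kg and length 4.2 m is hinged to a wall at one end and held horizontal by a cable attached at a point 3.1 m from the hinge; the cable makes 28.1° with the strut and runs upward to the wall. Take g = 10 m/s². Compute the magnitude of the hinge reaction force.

|H| ≈ 432 N

Take torques about the hinge: T sin 28.1° · 3.1 = 33×10×2.1 = 693 N·m.
So T = 693 / (0.4710 × 3.1) = 474.61 N.
ΣF_x = 0: H_x = T cos 28.1° = 418.67 N.
ΣF_y = 0: H_y = (33×10) − T sin 28.1° = 330 − 223.55 = 106.45 N.
|H| = √(H_x² + H_y²) = √((418.67)² + (106.45)²) = 431.99 N.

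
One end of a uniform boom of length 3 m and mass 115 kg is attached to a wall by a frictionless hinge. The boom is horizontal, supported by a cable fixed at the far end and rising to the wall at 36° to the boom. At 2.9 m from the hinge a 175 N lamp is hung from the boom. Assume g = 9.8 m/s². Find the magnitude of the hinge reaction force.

|H| ≈ 1160 N

Take torques about the hinge: T sin 36° · 3 = 115×9.8×1.5 + 175×2.9 = 2198 N·m.
So T = 2198 / (0.5878 × 3) = 1246.5 N.
ΣF_x = 0: H_x = T cos 36° = 1008.4 N.
ΣF_y = 0: H_y = (115×9.8 + 175) − T sin 36° = 1302 − 732.67 = 569.33 N.
|H| = √(H_x² + H_y²) = √((1008.4)² + (569.33)²) = 1158 N.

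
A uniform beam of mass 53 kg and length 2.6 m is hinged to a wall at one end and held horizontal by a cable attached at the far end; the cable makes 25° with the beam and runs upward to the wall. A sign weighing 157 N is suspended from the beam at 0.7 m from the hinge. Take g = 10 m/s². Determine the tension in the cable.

T ≈ 727 N

Take torques about the hinge: T sin 25° · 2.6 = 53×10×1.3 + 157×0.7 = 798.9 N·m.
So T = 798.9 / (0.4226 × 2.6) = 727.06 N.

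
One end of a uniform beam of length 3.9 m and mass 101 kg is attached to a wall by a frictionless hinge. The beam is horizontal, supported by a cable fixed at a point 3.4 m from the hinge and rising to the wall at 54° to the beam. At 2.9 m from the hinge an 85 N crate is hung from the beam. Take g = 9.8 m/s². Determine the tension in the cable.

T ≈ 791 N

Take torques about the hinge: T sin 54° · 3.4 = 101×9.8×1.95 + 85×2.9 = 2176.6 N·m.
So T = 2176.6 / (0.8090 × 3.4) = 791.31 N.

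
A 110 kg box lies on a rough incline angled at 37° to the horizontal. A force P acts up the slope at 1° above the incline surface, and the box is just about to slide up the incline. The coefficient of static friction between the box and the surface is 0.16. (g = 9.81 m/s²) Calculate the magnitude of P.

P ≈ 785 N

On the verge of sliding up the incline, friction equals μN and acts down the slope.
Perpendicular: N + P sin 1° = W cos 37° = 861.8 N.
Along incline: P cos 1° = W sin 37° + μN  with W sin 37° = 649.4 N.
Solving the pair for P and N: P = 785.2 N, N = 848.1 N (and f = μN = 135.7 N).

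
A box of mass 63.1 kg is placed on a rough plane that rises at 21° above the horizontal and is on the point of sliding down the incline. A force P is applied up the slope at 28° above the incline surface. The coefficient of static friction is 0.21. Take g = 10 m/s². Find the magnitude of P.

P ≈ 131 N

On the verge of sliding down the incline, friction equals μN and acts up the slope.
Perpendicular: N + P sin 28° = W cos 21° = 589.1 N.
Along incline: P cos 28° + μN = W sin 21° with W sin 21° = 226.1 N.
Solving the pair for P and N: P = 130.6 N, N = 527.8 N (and f = μN = 110.8 N).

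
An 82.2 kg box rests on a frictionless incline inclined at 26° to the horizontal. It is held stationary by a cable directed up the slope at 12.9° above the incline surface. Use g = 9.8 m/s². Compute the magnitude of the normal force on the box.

Take axes along and perpendicular to the incline. Weight components: W sin 26° = 353.1 N down-slope, W cos 26° = 724 N into the surface.
Along incline: T cos 12.9° = W sin 26° → T = 362.3 N.
Perpendicular: N = W cos 26° − T sin 12.9° = 643.2 N.

N ≈ 643 N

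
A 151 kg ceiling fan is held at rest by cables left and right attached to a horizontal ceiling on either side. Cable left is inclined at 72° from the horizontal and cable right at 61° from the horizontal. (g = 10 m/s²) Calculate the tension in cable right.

Weight W = 151 × 10 = 1510 N acts straight down.
Horizontal: T_left cos 72° = T_right cos 61°  →  T_left = 1.569 T_right.
Vertical: T_left sin 72° + T_right sin 61° = 1510.
Substituting the horizontal relation into the vertical equation gives 2.367 T_right = 1510, so T_right = 638 N.

T_right ≈ 638 N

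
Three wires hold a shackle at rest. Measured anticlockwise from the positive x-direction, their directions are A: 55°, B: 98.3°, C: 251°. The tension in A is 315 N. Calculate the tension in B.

T_B ≈ 189 N

Resolve: ΣF_x = 315 cos 55° + T_B cos 98.3° + T_C cos 251° = 0.
        ΣF_y = 315 sin 55° + T_B sin 98.3° + T_C sin 251° = 0.
The known terms sum to (180.7, 258) N, so -0.1444 T_B − 0.3256 T_C = -180.7 and 0.9895 T_B − 0.9455 T_C = -258.
Solving simultaneously: T_B = 189.3 N, T_C = 471 N.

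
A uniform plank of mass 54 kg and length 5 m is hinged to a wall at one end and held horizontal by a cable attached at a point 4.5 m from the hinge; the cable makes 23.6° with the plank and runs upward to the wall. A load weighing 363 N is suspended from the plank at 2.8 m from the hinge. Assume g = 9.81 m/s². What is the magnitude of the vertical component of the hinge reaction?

|H_y| ≈ 373 N

Take torques about the hinge: T sin 23.6° · 4.5 = 54×9.81×2.5 + 363×2.8 = 2340.8 N·m.
So T = 2340.8 / (0.4003 × 4.5) = 1299.3 N.
ΣF_y = 0: H_y = (54×9.81 + 363) − T sin 23.6° = 892.74 − 520.17 = 372.57 N.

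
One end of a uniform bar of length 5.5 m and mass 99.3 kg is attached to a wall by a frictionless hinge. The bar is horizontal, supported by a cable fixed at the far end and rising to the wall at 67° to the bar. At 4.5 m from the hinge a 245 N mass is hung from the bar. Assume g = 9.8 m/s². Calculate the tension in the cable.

Take torques about the hinge: T sin 67° · 5.5 = 99.3×9.8×2.75 + 245×4.5 = 3778.6 N·m.
So T = 3778.6 / (0.9205 × 5.5) = 746.36 N.

T ≈ 746 N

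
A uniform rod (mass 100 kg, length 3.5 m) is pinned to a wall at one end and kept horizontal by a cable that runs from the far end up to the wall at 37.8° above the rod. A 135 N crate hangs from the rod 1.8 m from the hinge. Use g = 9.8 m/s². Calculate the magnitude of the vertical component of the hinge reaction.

Take torques about the hinge: T sin 37.8° · 3.5 = 100×9.8×1.75 + 135×1.8 = 1958 N·m.
So T = 1958 / (0.6129 × 3.5) = 912.75 N.
ΣF_y = 0: H_y = (100×9.8 + 135) − T sin 37.8° = 1115 − 559.43 = 555.57 N.

|H_y| ≈ 556 N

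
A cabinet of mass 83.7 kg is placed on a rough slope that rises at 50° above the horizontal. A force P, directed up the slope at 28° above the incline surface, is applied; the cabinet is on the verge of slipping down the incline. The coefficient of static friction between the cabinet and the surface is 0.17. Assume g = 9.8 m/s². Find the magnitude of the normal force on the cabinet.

N ≈ 212 N

On the verge of sliding down the incline, friction equals μN and acts up the slope.
Perpendicular: N + P sin 28° = W cos 50° = 527.3 N.
Along incline: P cos 28° + μN = W sin 50° with W sin 50° = 628.4 N.
Solving the pair for P and N: P = 670.8 N, N = 212.3 N (and f = μN = 36.1 N).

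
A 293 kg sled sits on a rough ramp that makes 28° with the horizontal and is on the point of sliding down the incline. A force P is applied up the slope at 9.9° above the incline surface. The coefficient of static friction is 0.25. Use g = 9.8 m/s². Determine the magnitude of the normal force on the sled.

On the verge of sliding down the incline, friction equals μN and acts up the slope.
Perpendicular: N + P sin 9.9° = W cos 28° = 2535 N.
Along incline: P cos 9.9° + μN = W sin 28° with W sin 28° = 1348 N.
Solving the pair for P and N: P = 758.1 N, N = 2405 N (and f = μN = 601.2 N).

N ≈ 2400 N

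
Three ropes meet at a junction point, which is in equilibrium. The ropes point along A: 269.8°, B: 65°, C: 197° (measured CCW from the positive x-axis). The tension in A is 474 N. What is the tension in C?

Resolve: ΣF_x = 474 cos 269.8° + T_B cos 65° + T_C cos 197° = 0.
        ΣF_y = 474 sin 269.8° + T_B sin 65° + T_C sin 197° = 0.
The known terms sum to (-1.655, -474) N, so 0.4226 T_B − 0.9563 T_C = 1.655 and 0.9063 T_B − 0.2924 T_C = 474.
Solving simultaneously: T_B = 609.3 N, T_C = 267.5 N.

T_C ≈ 268 N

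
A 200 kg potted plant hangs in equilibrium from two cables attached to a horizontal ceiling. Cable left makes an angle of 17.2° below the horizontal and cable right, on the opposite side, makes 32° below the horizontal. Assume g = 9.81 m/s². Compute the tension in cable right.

T_right ≈ 2480 N

Weight W = 200 × 9.81 = 1962 N acts straight down.
Horizontal: T_left cos 17.2° = T_right cos 32°  →  T_left = 0.8877 T_right.
Vertical: T_left sin 17.2° + T_right sin 32° = 1962.
Substituting the horizontal relation into the vertical equation gives 0.7924 T_right = 1962, so T_right = 2476 N.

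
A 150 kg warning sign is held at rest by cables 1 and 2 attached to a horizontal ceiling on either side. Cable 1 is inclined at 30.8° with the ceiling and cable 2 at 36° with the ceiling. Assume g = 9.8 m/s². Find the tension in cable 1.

T_1 ≈ 1290 N

Weight W = 150 × 9.8 = 1470 N acts straight down.
Horizontal: T_1 cos 30.8° = T_2 cos 36°  →  T_2 = 1.062 T_1.
Vertical: T_1 sin 30.8° + T_2 sin 36° = 1470.
Substituting the horizontal relation into the vertical equation gives 1.136 T_1 = 1470, so T_1 = 1294 N.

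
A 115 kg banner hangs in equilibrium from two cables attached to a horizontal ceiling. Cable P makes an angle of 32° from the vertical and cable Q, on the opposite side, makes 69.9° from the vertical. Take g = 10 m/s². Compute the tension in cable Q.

Angles from the horizontal: cable P is 90° − 32° = 58°, cable Q is 90° − 69.9° = 20.1°.
Weight W = 115 × 10 = 1150 N acts straight down.
Horizontal: T_P cos 58° = T_Q cos 20.1°  →  T_P = 1.772 T_Q.
Vertical: T_P sin 58° + T_Q sin 20.1° = 1150.
Substituting the horizontal relation into the vertical equation gives 1.847 T_Q = 1150, so T_Q = 622.8 N.

T_Q ≈ 623 N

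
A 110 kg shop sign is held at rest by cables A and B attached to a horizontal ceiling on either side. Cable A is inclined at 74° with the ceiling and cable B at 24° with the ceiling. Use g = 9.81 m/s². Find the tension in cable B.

Weight W = 110 × 9.81 = 1079 N acts straight down.
Horizontal: T_A cos 74° = T_B cos 24°  →  T_A = 3.314 T_B.
Vertical: T_A sin 74° + T_B sin 24° = 1079.
Substituting the horizontal relation into the vertical equation gives 3.593 T_B = 1079, so T_B = 300.4 N.

T_B ≈ 300 N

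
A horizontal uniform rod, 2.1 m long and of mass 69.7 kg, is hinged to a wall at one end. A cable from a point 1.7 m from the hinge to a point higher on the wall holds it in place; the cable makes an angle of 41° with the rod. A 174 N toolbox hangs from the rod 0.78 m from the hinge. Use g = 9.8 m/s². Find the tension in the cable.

T ≈ 765 N

Take torques about the hinge: T sin 41° · 1.7 = 69.7×9.8×1.05 + 174×0.78 = 852.93 N·m.
So T = 852.93 / (0.6561 × 1.7) = 764.76 N.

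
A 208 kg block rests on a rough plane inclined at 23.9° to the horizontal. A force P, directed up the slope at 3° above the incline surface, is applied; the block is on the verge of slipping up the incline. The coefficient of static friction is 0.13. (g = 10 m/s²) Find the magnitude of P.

On the verge of sliding up the incline, friction equals μN and acts down the slope.
Perpendicular: N + P sin 3° = W cos 23.9° = 1902 N.
Along incline: P cos 3° = W sin 23.9° + μN  with W sin 23.9° = 842.7 N.
Solving the pair for P and N: P = 1084 N, N = 1845 N (and f = μN = 239.8 N).

P ≈ 1080 N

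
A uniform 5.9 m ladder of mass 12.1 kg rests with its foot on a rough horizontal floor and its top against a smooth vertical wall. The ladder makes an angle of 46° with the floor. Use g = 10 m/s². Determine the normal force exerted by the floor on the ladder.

ΣF_y = 0: N_floor = 12.1×10 = 121 N.

N_floor ≈ 121 N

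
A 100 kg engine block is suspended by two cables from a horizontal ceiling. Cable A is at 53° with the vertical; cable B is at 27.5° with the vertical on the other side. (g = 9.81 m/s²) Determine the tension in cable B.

Angles from the horizontal: cable A is 90° − 53° = 37°, cable B is 90° − 27.5° = 62.5°.
Weight W = 100 × 9.81 = 981 N acts straight down.
Horizontal: T_A cos 37° = T_B cos 62.5°  →  T_A = 0.5782 T_B.
Vertical: T_A sin 37° + T_B sin 62.5° = 981.
Substituting the horizontal relation into the vertical equation gives 1.235 T_B = 981, so T_B = 794.4 N.

T_B ≈ 794 N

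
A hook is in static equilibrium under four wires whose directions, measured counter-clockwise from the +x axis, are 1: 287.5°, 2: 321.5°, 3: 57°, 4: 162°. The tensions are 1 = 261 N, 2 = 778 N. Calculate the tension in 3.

Resolve: ΣF_x = 261 cos 287.5° + 778 cos 321.5° + T_3 cos 57° + T_4 cos 162° = 0.
        ΣF_y = 261 sin 287.5° + 778 sin 321.5° + T_3 sin 57° + T_4 sin 162° = 0.
The known terms sum to (687.4, -733.2) N, so 0.5446 T_3 − 0.9511 T_4 = -687.4 and 0.8387 T_3 + 0.3090 T_4 = 733.2.
Solving simultaneously: T_3 = 502.1 N, T_4 = 1010 N.

T_3 ≈ 502 N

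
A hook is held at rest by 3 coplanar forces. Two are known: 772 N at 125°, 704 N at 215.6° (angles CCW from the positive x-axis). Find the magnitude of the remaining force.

Sum the known components: ΣF_x = -1015 N, ΣF_y = 222.6 N.
For equilibrium the remaining force must supply (−ΣF_x, −ΣF_y) = (1015, -222.6) N.
Magnitude = √((1015)² + (-222.6)²) = 1039 N; direction = atan2(-222.6, 1015) = 347.6°.

F ≈ 1040 N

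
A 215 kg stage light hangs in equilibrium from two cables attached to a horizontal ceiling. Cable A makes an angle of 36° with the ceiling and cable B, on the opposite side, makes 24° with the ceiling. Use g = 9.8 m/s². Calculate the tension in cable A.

Weight W = 215 × 9.8 = 2107 N acts straight down.
Horizontal: T_A cos 36° = T_B cos 24°  →  T_B = 0.8856 T_A.
Vertical: T_A sin 36° + T_B sin 24° = 2107.
Substituting the horizontal relation into the vertical equation gives 0.948 T_A = 2107, so T_A = 2223 N.

T_A ≈ 2220 N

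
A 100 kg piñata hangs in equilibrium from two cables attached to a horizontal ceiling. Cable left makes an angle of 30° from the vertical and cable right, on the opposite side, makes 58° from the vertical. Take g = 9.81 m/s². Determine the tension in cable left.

Angles from the horizontal: cable left is 90° − 30° = 60°, cable right is 90° − 58° = 32°.
Weight W = 100 × 9.81 = 981 N acts straight down.
Horizontal: T_left cos 60° = T_right cos 32°  →  T_right = 0.5896 T_left.
Vertical: T_left sin 60° + T_right sin 32° = 981.
Substituting the horizontal relation into the vertical equation gives 1.178 T_left = 981, so T_left = 832.4 N.

T_left ≈ 832 N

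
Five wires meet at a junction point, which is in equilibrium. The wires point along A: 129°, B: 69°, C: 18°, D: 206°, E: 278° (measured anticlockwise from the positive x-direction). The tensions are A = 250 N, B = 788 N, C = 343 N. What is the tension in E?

Resolve: ΣF_x = 250 cos 129° + 788 cos 69° + 343 cos 18° + T_D cos 206° + T_E cos 278° = 0.
        ΣF_y = 250 sin 129° + 788 sin 69° + 343 sin 18° + T_D sin 206° + T_E sin 278° = 0.
The known terms sum to (451.3, 1036) N, so -0.8988 T_D + 0.1392 T_E = -451.3 and -0.4384 T_D − 0.9903 T_E = -1036.
Solving simultaneously: T_D = 621.5 N, T_E = 771 N.

T_E ≈ 771 N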